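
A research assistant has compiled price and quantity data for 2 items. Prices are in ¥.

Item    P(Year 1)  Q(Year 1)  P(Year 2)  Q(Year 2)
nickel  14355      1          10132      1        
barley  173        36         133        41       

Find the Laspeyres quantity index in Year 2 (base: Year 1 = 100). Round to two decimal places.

Laspeyres quantity index uses base-period prices as weights.
ΣP(Year 1)·Q(Year 2) = 14355×1 + 173×41 = 14355 + 7093 = 21448
ΣP(Year 1)·Q(Year 1) = 14355×1 + 173×36 = 14355 + 6228 = 20583
Index = 21448 / 20583 × 100 = 104.2025

104.20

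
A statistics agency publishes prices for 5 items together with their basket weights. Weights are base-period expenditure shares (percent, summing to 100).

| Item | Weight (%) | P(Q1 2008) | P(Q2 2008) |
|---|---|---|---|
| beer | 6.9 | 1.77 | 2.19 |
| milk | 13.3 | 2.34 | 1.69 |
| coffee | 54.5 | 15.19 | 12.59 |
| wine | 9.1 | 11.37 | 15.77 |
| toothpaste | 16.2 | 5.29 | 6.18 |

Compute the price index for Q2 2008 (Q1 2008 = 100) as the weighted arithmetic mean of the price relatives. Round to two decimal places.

94.86

beer: 6.9 × (2.19/1.77) = 6.9 × 1.237288 = 8.5373
milk: 13.3 × (1.69/2.34) = 13.3 × 0.722222 = 9.6056
coffee: 54.5 × (12.59/15.19) = 54.5 × 0.828835 = 45.1715
wine: 9.1 × (15.77/11.37) = 9.1 × 1.386983 = 12.6215
toothpaste: 16.2 × (6.18/5.29) = 16.2 × 1.168242 = 18.9255
Index = Σ wᵢ·(p₁ᵢ/p₀ᵢ) = 8.5373 + 9.6056 + 45.1715 + 12.6215 + 18.9255 = 94.8614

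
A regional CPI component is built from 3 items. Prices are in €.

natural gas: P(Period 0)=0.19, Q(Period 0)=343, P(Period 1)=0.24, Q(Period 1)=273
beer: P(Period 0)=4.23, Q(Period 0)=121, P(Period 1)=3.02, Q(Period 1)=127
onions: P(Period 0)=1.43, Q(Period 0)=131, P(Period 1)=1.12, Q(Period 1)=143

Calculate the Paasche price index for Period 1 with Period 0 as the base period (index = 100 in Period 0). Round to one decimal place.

76.8

Paasche price index uses current-period quantities as weights.
ΣP(Period 1)·Q(Period 1) = 0.24×273 + 3.02×127 + 1.12×143 = 65.52 + 383.54 + 160.16 = 609.22
ΣP(Period 0)·Q(Period 1) = 0.19×273 + 4.23×127 + 1.43×143 = 51.87 + 537.21 + 204.49 = 793.57
Index = 609.22 / 793.57 × 100 = 76.7695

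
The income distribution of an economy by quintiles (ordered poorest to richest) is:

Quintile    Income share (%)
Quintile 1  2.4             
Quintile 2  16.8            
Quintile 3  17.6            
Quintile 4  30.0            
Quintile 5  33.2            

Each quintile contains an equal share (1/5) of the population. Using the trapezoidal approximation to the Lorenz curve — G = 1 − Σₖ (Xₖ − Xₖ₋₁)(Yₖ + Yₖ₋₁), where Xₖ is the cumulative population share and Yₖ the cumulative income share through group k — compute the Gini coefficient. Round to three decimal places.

Cumulative income shares Yₖ: 0.0240, 0.1920, 0.3680, 0.6680, 1.0000
Σ (Xₖ−Xₖ₋₁)(Yₖ+Yₖ₋₁) = (1/5)(0.0240+0.0000) + (1/5)(0.1920+0.0240) + (1/5)(0.3680+0.1920) + (1/5)(0.6680+0.3680) + (1/5)(1.0000+0.6680)
  = 0.0048 + 0.0432 + 0.1120 + 0.2072 + 0.3336 = 0.7008
G = 1 − 0.7008 = 0.2992

0.299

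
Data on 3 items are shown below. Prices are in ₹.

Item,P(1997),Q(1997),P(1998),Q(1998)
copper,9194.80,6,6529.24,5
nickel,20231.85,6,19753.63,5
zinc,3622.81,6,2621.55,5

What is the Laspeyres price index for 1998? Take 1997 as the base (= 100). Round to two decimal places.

Laspeyres price index uses base-period quantities as weights.
ΣP(1998)·Q(1997) = 6529.24×6 + 19753.63×6 + 2621.55×6 = 39175.44 + 118521.78 + 15729.3 = 173426.52
ΣP(1997)·Q(1997) = 9194.80×6 + 20231.85×6 + 3622.81×6 = 55168.8 + 121391.1 + 21736.86 = 198296.76
Index = 173426.52 / 198296.76 × 100 = 87.4581

87.46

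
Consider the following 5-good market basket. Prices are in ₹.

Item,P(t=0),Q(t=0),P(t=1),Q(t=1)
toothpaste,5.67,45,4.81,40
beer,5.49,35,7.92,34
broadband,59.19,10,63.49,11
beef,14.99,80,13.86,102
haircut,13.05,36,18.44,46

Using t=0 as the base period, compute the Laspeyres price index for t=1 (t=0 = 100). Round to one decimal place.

107.1

Laspeyres price index uses base-period quantities as weights.
ΣP(t=1)·Q(t=0) = 4.81×45 + 7.92×35 + 63.49×10 + 13.86×80 + 18.44×36 = 216.45 + 277.2 + 634.9 + 1108.8 + 663.84 = 2901.19
ΣP(t=0)·Q(t=0) = 5.67×45 + 5.49×35 + 59.19×10 + 14.99×80 + 13.05×36 = 255.15 + 192.15 + 591.9 + 1199.2 + 469.8 = 2708.2
Index = 2901.19 / 2708.2 × 100 = 107.1261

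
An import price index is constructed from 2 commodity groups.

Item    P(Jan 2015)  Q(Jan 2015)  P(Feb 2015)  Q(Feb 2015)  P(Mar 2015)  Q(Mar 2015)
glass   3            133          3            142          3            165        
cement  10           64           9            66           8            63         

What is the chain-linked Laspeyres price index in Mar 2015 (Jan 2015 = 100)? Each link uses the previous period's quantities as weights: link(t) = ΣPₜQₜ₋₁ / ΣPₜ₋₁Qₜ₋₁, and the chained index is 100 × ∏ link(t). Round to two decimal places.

Link Jan 2015→Feb 2015:
ΣP(Feb 2015)Q(Jan 2015) = 3×133 + 9×64 = 399 + 576 = 975
ΣP(Jan 2015)Q(Jan 2015) = 3×133 + 10×64 = 399 + 640 = 1039
link = 975/1039 = 0.938402
Link Feb 2015→Mar 2015:
ΣP(Mar 2015)Q(Feb 2015) = 3×142 + 8×66 = 426 + 528 = 954
ΣP(Feb 2015)Q(Feb 2015) = 3×142 + 9×66 = 426 + 594 = 1020
link = 954/1020 = 0.935294
Chained index = 100 × 0.938402 × 0.935294 = 87.7682

87.77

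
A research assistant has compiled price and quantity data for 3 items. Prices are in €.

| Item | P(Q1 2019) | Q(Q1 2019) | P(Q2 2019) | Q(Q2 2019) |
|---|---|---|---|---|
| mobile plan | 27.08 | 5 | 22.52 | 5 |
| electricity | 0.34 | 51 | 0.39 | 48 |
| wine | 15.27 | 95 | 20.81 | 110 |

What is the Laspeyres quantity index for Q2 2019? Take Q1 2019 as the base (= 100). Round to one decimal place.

114.2

Laspeyres quantity index uses base-period prices as weights.
ΣP(Q1 2019)·Q(Q2 2019) = 27.08×5 + 0.34×48 + 15.27×110 = 135.4 + 16.32 + 1679.7 = 1831.42
ΣP(Q1 2019)·Q(Q1 2019) = 27.08×5 + 0.34×51 + 15.27×95 = 135.4 + 17.34 + 1450.65 = 1603.39
Index = 1831.42 / 1603.39 × 100 = 114.2217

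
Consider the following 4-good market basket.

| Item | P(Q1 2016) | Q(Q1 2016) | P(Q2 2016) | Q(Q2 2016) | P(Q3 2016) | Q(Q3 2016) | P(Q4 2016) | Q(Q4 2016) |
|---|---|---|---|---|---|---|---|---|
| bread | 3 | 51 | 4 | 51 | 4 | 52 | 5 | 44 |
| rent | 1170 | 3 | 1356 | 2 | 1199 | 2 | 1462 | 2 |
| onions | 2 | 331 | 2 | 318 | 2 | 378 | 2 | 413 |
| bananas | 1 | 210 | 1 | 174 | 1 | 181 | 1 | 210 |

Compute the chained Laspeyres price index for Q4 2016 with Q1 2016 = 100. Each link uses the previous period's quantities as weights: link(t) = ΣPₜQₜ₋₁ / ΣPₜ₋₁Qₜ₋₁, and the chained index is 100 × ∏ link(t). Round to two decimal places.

Link Q1 2016→Q2 2016:
ΣP(Q2 2016)Q(Q1 2016) = 4×51 + 1356×3 + 2×331 + 1×210 = 204 + 4068 + 662 + 210 = 5144
ΣP(Q1 2016)Q(Q1 2016) = 3×51 + 1170×3 + 2×331 + 1×210 = 153 + 3510 + 662 + 210 = 4535
link = 5144/4535 = 1.134289
Link Q2 2016→Q3 2016:
ΣP(Q3 2016)Q(Q2 2016) = 4×51 + 1199×2 + 2×318 + 1×174 = 204 + 2398 + 636 + 174 = 3412
ΣP(Q2 2016)Q(Q2 2016) = 4×51 + 1356×2 + 2×318 + 1×174 = 204 + 2712 + 636 + 174 = 3726
link = 3412/3726 = 0.915727
Link Q3 2016→Q4 2016:
ΣP(Q4 2016)Q(Q3 2016) = 5×52 + 1462×2 + 2×378 + 1×181 = 260 + 2924 + 756 + 181 = 4121
ΣP(Q3 2016)Q(Q3 2016) = 4×52 + 1199×2 + 2×378 + 1×181 = 208 + 2398 + 756 + 181 = 3543
link = 4121/3543 = 1.163139
Chained index = 100 × 1.134289 × 0.915727 × 1.163139 = 120.8151

120.82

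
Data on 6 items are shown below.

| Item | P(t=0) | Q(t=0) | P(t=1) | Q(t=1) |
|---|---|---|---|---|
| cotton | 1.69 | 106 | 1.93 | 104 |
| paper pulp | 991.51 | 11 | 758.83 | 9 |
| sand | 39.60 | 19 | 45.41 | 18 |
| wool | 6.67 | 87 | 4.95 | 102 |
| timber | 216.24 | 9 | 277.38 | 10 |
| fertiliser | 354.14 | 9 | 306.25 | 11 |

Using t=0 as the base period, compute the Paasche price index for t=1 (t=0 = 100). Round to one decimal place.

Paasche price index uses current-period quantities as weights.
ΣP(t=1)·Q(t=1) = 1.93×104 + 758.83×9 + 45.41×18 + 4.95×102 + 277.38×10 + 306.25×11 = 200.72 + 6829.47 + 817.38 + 504.9 + 2773.8 + 3368.75 = 14495.02
ΣP(t=0)·Q(t=1) = 1.69×104 + 991.51×9 + 39.60×18 + 6.67×102 + 216.24×10 + 354.14×11 = 175.76 + 8923.59 + 712.8 + 680.34 + 2162.4 + 3895.54 = 16550.43
Index = 14495.02 / 16550.43 × 100 = 87.5809

87.6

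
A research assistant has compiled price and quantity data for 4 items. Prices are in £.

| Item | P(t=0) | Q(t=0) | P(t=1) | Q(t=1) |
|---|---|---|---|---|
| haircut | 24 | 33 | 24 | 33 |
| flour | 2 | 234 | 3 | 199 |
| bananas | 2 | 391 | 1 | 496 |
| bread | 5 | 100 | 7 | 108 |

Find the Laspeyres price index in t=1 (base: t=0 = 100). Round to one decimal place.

101.7

Laspeyres price index uses base-period quantities as weights.
ΣP(t=1)·Q(t=0) = 24×33 + 3×234 + 1×391 + 7×100 = 792 + 702 + 391 + 700 = 2585
ΣP(t=0)·Q(t=0) = 24×33 + 2×234 + 2×391 + 5×100 = 792 + 468 + 782 + 500 = 2542
Index = 2585 / 2542 × 100 = 101.6916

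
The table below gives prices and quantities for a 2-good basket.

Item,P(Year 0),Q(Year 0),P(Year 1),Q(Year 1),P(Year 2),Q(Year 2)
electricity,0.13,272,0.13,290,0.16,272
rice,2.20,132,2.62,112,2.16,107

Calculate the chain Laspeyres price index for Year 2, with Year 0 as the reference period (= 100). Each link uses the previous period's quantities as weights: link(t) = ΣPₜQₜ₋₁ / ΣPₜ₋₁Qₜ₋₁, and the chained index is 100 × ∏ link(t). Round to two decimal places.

Link Year 0→Year 1:
ΣP(Year 1)Q(Year 0) = 0.13×272 + 2.62×132 = 35.36 + 345.84 = 381.2
ΣP(Year 0)Q(Year 0) = 0.13×272 + 2.20×132 = 35.36 + 290.4 = 325.76
link = 381.2/325.76 = 1.170187
Link Year 1→Year 2:
ΣP(Year 2)Q(Year 1) = 0.16×290 + 2.16×112 = 46.4 + 241.92 = 288.32
ΣP(Year 1)Q(Year 1) = 0.13×290 + 2.62×112 = 37.7 + 293.44 = 331.14
link = 288.32/331.14 = 0.870689
Chained index = 100 × 1.170187 × 0.870689 = 101.8869

101.89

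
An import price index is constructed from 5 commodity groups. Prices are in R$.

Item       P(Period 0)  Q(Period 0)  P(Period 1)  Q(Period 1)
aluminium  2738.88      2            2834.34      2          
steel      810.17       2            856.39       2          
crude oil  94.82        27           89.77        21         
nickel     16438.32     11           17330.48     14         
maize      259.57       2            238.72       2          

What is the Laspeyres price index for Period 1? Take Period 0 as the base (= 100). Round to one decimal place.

105.2

Laspeyres price index uses base-period quantities as weights.
ΣP(Period 1)·Q(Period 0) = 2834.34×2 + 856.39×2 + 89.77×27 + 17330.48×11 + 238.72×2 = 5668.68 + 1712.78 + 2423.79 + 190635.28 + 477.44 = 200917.97
ΣP(Period 0)·Q(Period 0) = 2738.88×2 + 810.17×2 + 94.82×27 + 16438.32×11 + 259.57×2 = 5477.76 + 1620.34 + 2560.14 + 180821.52 + 519.14 = 190998.9
Index = 200917.97 / 190998.9 × 100 = 105.1933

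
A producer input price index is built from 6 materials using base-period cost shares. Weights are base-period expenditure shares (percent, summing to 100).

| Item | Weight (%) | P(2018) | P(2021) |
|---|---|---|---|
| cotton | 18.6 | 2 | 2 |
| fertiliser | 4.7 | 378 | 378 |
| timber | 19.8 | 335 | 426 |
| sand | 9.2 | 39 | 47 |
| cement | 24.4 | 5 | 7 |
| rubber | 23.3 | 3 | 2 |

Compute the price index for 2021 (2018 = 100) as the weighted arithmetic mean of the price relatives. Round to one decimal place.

cotton: 18.6 × (2/2) = 18.6 × 1.000000 = 18.6000
fertiliser: 4.7 × (378/378) = 4.7 × 1.000000 = 4.7000
timber: 19.8 × (426/335) = 19.8 × 1.271642 = 25.1785
sand: 9.2 × (47/39) = 9.2 × 1.205128 = 11.0872
cement: 24.4 × (7/5) = 24.4 × 1.400000 = 34.1600
rubber: 23.3 × (2/3) = 23.3 × 0.666667 = 15.5333
Index = Σ wᵢ·(p₁ᵢ/p₀ᵢ) = 18.6000 + 4.7000 + 25.1785 + 11.0872 + 34.1600 + 15.5333 = 109.2590

109.3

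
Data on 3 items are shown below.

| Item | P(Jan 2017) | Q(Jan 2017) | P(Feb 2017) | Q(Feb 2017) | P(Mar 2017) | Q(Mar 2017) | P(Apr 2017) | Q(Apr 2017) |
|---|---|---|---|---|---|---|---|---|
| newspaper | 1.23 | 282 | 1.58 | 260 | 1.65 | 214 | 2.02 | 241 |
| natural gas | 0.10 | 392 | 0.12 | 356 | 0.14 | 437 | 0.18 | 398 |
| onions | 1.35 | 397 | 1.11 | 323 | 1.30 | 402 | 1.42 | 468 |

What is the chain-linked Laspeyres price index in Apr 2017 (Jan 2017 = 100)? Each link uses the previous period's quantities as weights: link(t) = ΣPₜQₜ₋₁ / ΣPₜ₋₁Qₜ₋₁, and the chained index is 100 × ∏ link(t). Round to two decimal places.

Link Jan 2017→Feb 2017:
ΣP(Feb 2017)Q(Jan 2017) = 1.58×282 + 0.12×392 + 1.11×397 = 445.56 + 47.04 + 440.67 = 933.27
ΣP(Jan 2017)Q(Jan 2017) = 1.23×282 + 0.10×392 + 1.35×397 = 346.86 + 39.2 + 535.95 = 922.01
link = 933.27/922.01 = 1.012212
Link Feb 2017→Mar 2017:
ΣP(Mar 2017)Q(Feb 2017) = 1.65×260 + 0.14×356 + 1.30×323 = 429 + 49.84 + 419.9 = 898.74
ΣP(Feb 2017)Q(Feb 2017) = 1.58×260 + 0.12×356 + 1.11×323 = 410.8 + 42.72 + 358.53 = 812.05
link = 898.74/812.05 = 1.106755
Link Mar 2017→Apr 2017:
ΣP(Apr 2017)Q(Mar 2017) = 2.02×214 + 0.18×437 + 1.42×402 = 432.28 + 78.66 + 570.84 = 1081.78
ΣP(Mar 2017)Q(Mar 2017) = 1.65×214 + 0.14×437 + 1.30×402 = 353.1 + 61.18 + 522.6 = 936.88
link = 1081.78/936.88 = 1.154662
Chained index = 100 × 1.012212 × 1.106755 × 1.154662 = 129.3534

129.35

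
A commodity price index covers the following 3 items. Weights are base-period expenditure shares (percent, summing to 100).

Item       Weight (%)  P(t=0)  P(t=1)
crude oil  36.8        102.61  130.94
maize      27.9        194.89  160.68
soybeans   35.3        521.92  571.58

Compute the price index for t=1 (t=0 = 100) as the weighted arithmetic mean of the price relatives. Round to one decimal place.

crude oil: 36.8 × (130.94/102.61) = 36.8 × 1.276094 = 46.9603
maize: 27.9 × (160.68/194.89) = 27.9 × 0.824465 = 23.0026
soybeans: 35.3 × (571.58/521.92) = 35.3 × 1.095149 = 38.6587
Index = Σ wᵢ·(p₁ᵢ/p₀ᵢ) = 46.9603 + 23.0026 + 38.6587 = 108.6216

108.6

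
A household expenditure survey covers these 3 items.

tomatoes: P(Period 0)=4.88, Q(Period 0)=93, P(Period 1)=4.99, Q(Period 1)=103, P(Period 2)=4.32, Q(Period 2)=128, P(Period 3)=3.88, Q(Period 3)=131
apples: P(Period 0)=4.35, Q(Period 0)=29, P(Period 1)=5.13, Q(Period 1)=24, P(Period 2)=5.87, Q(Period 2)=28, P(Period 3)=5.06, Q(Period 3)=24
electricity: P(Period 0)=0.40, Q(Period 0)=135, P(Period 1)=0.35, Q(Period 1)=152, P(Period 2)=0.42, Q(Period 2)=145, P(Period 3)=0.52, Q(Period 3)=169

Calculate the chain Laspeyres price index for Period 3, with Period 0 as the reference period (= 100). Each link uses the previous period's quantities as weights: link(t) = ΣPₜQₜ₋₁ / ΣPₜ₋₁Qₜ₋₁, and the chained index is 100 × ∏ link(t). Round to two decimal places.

89.87

Link Period 0→Period 1:
ΣP(Period 1)Q(Period 0) = 4.99×93 + 5.13×29 + 0.35×135 = 464.07 + 148.77 + 47.25 = 660.09
ΣP(Period 0)Q(Period 0) = 4.88×93 + 4.35×29 + 0.40×135 = 453.84 + 126.15 + 54 = 633.99
link = 660.09/633.99 = 1.041168
Link Period 1→Period 2:
ΣP(Period 2)Q(Period 1) = 4.32×103 + 5.87×24 + 0.42×152 = 444.96 + 140.88 + 63.84 = 649.68
ΣP(Period 1)Q(Period 1) = 4.99×103 + 5.13×24 + 0.35×152 = 513.97 + 123.12 + 53.2 = 690.29
link = 649.68/690.29 = 0.941170
Link Period 2→Period 3:
ΣP(Period 3)Q(Period 2) = 3.88×128 + 5.06×28 + 0.52×145 = 496.64 + 141.68 + 75.4 = 713.72
ΣP(Period 2)Q(Period 2) = 4.32×128 + 5.87×28 + 0.42×145 = 552.96 + 164.36 + 60.9 = 778.22
link = 713.72/778.22 = 0.917119
Chained index = 100 × 1.041168 × 0.941170 × 0.917119 = 89.8699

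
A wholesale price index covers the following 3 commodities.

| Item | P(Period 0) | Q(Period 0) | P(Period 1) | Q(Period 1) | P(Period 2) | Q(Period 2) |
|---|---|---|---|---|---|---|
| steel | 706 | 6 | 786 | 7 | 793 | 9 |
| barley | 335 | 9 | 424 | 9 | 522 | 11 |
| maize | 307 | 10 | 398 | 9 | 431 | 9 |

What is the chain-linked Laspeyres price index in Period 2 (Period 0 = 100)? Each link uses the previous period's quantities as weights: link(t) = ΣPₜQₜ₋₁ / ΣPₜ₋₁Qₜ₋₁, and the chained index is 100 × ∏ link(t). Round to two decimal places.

Link Period 0→Period 1:
ΣP(Period 1)Q(Period 0) = 786×6 + 424×9 + 398×10 = 4716 + 3816 + 3980 = 12512
ΣP(Period 0)Q(Period 0) = 706×6 + 335×9 + 307×10 = 4236 + 3015 + 3070 = 10321
link = 12512/10321 = 1.212286
Link Period 1→Period 2:
ΣP(Period 2)Q(Period 1) = 793×7 + 522×9 + 431×9 = 5551 + 4698 + 3879 = 14128
ΣP(Period 1)Q(Period 1) = 786×7 + 424×9 + 398×9 = 5502 + 3816 + 3582 = 12900
link = 14128/12900 = 1.095194
Chained index = 100 × 1.212286 × 1.095194 = 132.7688

132.77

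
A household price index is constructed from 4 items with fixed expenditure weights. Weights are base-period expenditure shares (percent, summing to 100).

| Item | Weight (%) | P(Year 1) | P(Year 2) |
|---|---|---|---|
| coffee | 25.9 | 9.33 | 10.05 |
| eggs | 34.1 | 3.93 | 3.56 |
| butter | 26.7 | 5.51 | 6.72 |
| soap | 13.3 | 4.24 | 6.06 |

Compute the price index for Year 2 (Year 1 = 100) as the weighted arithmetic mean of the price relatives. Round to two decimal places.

coffee: 25.9 × (10.05/9.33) = 25.9 × 1.077170 = 27.8987
eggs: 34.1 × (3.56/3.93) = 34.1 × 0.905852 = 30.8896
butter: 26.7 × (6.72/5.51) = 26.7 × 1.219601 = 32.5633
soap: 13.3 × (6.06/4.24) = 13.3 × 1.429245 = 19.0090
Index = Σ wᵢ·(p₁ᵢ/p₀ᵢ) = 27.8987 + 30.8896 + 32.5633 + 19.0090 = 110.3606

110.36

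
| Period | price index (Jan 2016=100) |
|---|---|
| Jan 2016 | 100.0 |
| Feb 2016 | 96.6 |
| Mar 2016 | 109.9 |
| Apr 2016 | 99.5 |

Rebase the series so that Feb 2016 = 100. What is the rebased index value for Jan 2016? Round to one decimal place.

Rebased(Jan 2016) = 100.0 / 96.6 × 100 = 103.5197

103.5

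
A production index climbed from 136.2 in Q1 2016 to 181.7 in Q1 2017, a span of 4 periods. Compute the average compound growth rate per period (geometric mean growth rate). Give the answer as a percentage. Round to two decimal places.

7.47%

Growth factor = (181.7/136.2)^(1/4) = (1.334068)^(1/4) = 1.074718
Growth rate = 1.074718 − 1 = 0.074718 = 7.4718%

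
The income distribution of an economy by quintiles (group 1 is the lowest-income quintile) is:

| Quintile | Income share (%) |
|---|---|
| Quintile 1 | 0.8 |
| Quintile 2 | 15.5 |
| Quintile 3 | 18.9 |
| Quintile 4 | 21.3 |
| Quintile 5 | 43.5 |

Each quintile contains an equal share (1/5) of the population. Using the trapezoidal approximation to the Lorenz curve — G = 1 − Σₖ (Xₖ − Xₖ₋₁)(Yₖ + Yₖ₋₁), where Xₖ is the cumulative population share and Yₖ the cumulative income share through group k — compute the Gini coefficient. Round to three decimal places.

0.365

Cumulative income shares Yₖ: 0.0080, 0.1630, 0.3520, 0.5650, 1.0000
Σ (Xₖ−Xₖ₋₁)(Yₖ+Yₖ₋₁) = (1/5)(0.0080+0.0000) + (1/5)(0.1630+0.0080) + (1/5)(0.3520+0.1630) + (1/5)(0.5650+0.3520) + (1/5)(1.0000+0.5650)
  = 0.0016 + 0.0342 + 0.1030 + 0.1834 + 0.3130 = 0.6352
G = 1 − 0.6352 = 0.3648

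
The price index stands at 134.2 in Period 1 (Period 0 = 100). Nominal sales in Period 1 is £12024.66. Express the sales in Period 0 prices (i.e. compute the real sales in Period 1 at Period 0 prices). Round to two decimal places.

8960.25

Real = Nominal ÷ (Index/100) = 12024.66 ÷ (134.2/100)
     = 12024.66 ÷ 1.342 = 8960.2534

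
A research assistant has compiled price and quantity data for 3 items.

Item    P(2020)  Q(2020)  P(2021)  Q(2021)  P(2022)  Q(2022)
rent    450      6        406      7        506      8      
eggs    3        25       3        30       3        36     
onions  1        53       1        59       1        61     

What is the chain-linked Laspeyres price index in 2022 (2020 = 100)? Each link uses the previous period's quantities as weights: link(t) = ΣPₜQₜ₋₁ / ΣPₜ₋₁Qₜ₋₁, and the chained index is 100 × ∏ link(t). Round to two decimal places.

Link 2020→2021:
ΣP(2021)Q(2020) = 406×6 + 3×25 + 1×53 = 2436 + 75 + 53 = 2564
ΣP(2020)Q(2020) = 450×6 + 3×25 + 1×53 = 2700 + 75 + 53 = 2828
link = 2564/2828 = 0.906648
Link 2021→2022:
ΣP(2022)Q(2021) = 506×7 + 3×30 + 1×59 = 3542 + 90 + 59 = 3691
ΣP(2021)Q(2021) = 406×7 + 3×30 + 1×59 = 2842 + 90 + 59 = 2991
link = 3691/2991 = 1.234035
Chained index = 100 × 0.906648 × 1.234035 = 111.8836

111.88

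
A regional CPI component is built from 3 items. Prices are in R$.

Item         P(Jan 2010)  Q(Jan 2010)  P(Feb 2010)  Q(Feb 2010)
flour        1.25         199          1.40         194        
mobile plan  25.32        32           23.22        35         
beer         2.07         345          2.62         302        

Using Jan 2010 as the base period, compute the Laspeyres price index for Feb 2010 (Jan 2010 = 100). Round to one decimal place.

Laspeyres price index uses base-period quantities as weights.
ΣP(Feb 2010)·Q(Jan 2010) = 1.40×199 + 23.22×32 + 2.62×345 = 278.6 + 743.04 + 903.9 = 1925.54
ΣP(Jan 2010)·Q(Jan 2010) = 1.25×199 + 25.32×32 + 2.07×345 = 248.75 + 810.24 + 714.15 = 1773.14
Index = 1925.54 / 1773.14 × 100 = 108.5949

108.6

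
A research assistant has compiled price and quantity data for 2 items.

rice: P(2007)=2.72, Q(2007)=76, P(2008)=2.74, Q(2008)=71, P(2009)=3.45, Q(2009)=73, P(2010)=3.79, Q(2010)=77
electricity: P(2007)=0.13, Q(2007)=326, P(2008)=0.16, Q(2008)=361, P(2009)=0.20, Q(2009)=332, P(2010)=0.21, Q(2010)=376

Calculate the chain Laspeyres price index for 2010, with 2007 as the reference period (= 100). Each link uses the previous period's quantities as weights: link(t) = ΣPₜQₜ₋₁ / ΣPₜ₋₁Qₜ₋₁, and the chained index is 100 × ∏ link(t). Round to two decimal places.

143.02

Link 2007→2008:
ΣP(2008)Q(2007) = 2.74×76 + 0.16×326 = 208.24 + 52.16 = 260.4
ΣP(2007)Q(2007) = 2.72×76 + 0.13×326 = 206.72 + 42.38 = 249.1
link = 260.4/249.1 = 1.045363
Link 2008→2009:
ΣP(2009)Q(2008) = 3.45×71 + 0.20×361 = 244.95 + 72.2 = 317.15
ΣP(2008)Q(2008) = 2.74×71 + 0.16×361 = 194.54 + 57.76 = 252.3
link = 317.15/252.3 = 1.257035
Link 2009→2010:
ΣP(2010)Q(2009) = 3.79×73 + 0.21×332 = 276.67 + 69.72 = 346.39
ΣP(2009)Q(2009) = 3.45×73 + 0.20×332 = 251.85 + 66.4 = 318.25
link = 346.39/318.25 = 1.088421
Chained index = 100 × 1.045363 × 1.257035 × 1.088421 = 143.0249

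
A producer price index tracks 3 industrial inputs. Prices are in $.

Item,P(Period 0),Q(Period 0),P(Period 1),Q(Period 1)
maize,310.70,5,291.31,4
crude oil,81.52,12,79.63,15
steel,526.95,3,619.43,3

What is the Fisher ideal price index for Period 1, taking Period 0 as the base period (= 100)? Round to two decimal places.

104.04

Laspeyres component (base-period weights):
ΣP(Period 1)Q(Period 0) = 291.31×5 + 79.63×12 + 619.43×3 = 1456.55 + 955.56 + 1858.29 = 4270.4
ΣP(Period 0)Q(Period 0) = 310.70×5 + 81.52×12 + 526.95×3 = 1553.5 + 978.24 + 1580.85 = 4112.59
L = 4270.4 / 4112.59 × 100 = 103.8372
Paasche component (current-period weights):
ΣP(Period 1)Q(Period 1) = 291.31×4 + 79.63×15 + 619.43×3 = 1165.24 + 1194.45 + 1858.29 = 4217.98
ΣP(Period 0)Q(Period 1) = 310.70×4 + 81.52×15 + 526.95×3 = 1242.8 + 1222.8 + 1580.85 = 4046.45
P = 4217.98 / 4046.45 × 100 = 104.2390
Fisher = √(L × P) = √(103.8372 × 104.2390) = 104.0379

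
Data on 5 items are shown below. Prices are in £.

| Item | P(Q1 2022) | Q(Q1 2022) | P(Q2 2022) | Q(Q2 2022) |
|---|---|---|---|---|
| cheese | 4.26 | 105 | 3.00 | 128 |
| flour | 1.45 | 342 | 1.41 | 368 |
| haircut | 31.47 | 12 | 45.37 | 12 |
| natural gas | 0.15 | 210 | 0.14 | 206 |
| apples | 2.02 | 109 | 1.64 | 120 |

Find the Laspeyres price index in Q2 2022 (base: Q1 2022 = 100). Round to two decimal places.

Laspeyres price index uses base-period quantities as weights.
ΣP(Q2 2022)·Q(Q1 2022) = 3.00×105 + 1.41×342 + 45.37×12 + 0.14×210 + 1.64×109 = 315 + 482.22 + 544.44 + 29.4 + 178.76 = 1549.82
ΣP(Q1 2022)·Q(Q1 2022) = 4.26×105 + 1.45×342 + 31.47×12 + 0.15×210 + 2.02×109 = 447.3 + 495.9 + 377.64 + 31.5 + 220.18 = 1572.52
Index = 1549.82 / 1572.52 × 100 = 98.5565

98.56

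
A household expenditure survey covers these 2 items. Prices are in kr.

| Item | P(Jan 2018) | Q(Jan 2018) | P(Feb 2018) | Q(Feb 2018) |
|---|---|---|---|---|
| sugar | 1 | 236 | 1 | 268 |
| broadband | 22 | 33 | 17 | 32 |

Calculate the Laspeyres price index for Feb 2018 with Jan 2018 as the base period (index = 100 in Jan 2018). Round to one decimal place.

Laspeyres price index uses base-period quantities as weights.
ΣP(Feb 2018)·Q(Jan 2018) = 1×236 + 17×33 = 236 + 561 = 797
ΣP(Jan 2018)·Q(Jan 2018) = 1×236 + 22×33 = 236 + 726 = 962
Index = 797 / 962 × 100 = 82.8482

82.8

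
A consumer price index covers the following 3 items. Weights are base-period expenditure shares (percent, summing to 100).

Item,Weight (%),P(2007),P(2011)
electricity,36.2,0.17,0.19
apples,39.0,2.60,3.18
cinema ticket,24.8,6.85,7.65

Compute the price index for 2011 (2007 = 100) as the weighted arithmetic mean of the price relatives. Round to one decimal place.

electricity: 36.2 × (0.19/0.17) = 36.2 × 1.117647 = 40.4588
apples: 39.0 × (3.18/2.60) = 39.0 × 1.223077 = 47.7000
cinema ticket: 24.8 × (7.65/6.85) = 24.8 × 1.116788 = 27.6964
Index = Σ wᵢ·(p₁ᵢ/p₀ᵢ) = 40.4588 + 47.7000 + 27.6964 = 115.8552

115.9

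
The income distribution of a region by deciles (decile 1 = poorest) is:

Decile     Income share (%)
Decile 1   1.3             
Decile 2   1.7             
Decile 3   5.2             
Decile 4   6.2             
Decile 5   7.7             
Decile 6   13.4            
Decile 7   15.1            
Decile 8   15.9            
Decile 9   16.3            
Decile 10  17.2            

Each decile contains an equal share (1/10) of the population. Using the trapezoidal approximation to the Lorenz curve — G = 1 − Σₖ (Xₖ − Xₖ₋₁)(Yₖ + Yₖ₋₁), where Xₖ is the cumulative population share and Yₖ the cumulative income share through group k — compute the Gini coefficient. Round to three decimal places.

0.331

Cumulative income shares Yₖ: 0.0130, 0.0300, 0.0820, 0.1440, 0.2210, 0.3550, 0.5060, 0.6650, 0.8280, 1.0000
Σ (Xₖ−Xₖ₋₁)(Yₖ+Yₖ₋₁) = (1/10)(0.0130+0.0000) + (1/10)(0.0300+0.0130) + (1/10)(0.0820+0.0300) + (1/10)(0.1440+0.0820) + (1/10)(0.2210+0.1440) + (1/10)(0.3550+0.2210) + (1/10)(0.5060+0.3550) + (1/10)(0.6650+0.5060) + (1/10)(0.8280+0.6650) + (1/10)(1.0000+0.8280)
  = 0.0013 + 0.0043 + 0.0112 + 0.0226 + 0.0365 + 0.0576 + 0.0861 + 0.1171 + 0.1493 + 0.1828 = 0.6688
G = 1 − 0.6688 = 0.3312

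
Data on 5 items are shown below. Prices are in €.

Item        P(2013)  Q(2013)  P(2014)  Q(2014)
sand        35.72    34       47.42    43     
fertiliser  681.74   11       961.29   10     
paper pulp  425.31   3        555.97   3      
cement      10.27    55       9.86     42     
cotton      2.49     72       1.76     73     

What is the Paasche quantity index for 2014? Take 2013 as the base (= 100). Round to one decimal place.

Paasche quantity index uses current-period prices as weights.
ΣP(2014)·Q(2014) = 47.42×43 + 961.29×10 + 555.97×3 + 9.86×42 + 1.76×73 = 2039.06 + 9612.9 + 1667.91 + 414.12 + 128.48 = 13862.47
ΣP(2014)·Q(2013) = 47.42×34 + 961.29×11 + 555.97×3 + 9.86×55 + 1.76×72 = 1612.28 + 10574.19 + 1667.91 + 542.3 + 126.72 = 14523.4
Index = 13862.47 / 14523.4 × 100 = 95.4492

95.4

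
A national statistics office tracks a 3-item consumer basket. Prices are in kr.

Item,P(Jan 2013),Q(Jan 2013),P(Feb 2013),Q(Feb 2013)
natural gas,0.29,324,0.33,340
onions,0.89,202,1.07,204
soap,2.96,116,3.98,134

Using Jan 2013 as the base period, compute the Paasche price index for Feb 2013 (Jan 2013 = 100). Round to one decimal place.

Paasche price index uses current-period quantities as weights.
ΣP(Feb 2013)·Q(Feb 2013) = 0.33×340 + 1.07×204 + 3.98×134 = 112.2 + 218.28 + 533.32 = 863.8
ΣP(Jan 2013)·Q(Feb 2013) = 0.29×340 + 0.89×204 + 2.96×134 = 98.6 + 181.56 + 396.64 = 676.8
Index = 863.8 / 676.8 × 100 = 127.6300

127.6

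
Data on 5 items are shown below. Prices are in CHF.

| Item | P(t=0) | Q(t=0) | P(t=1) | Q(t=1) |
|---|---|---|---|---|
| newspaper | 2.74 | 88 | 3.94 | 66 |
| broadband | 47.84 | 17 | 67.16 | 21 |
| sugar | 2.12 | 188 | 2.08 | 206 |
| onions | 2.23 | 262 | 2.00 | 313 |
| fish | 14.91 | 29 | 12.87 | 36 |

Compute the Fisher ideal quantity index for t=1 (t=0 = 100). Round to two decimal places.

Laspeyres component (base-period weights):
ΣP(t=0)Q(t=1) = 2.74×66 + 47.84×21 + 2.12×206 + 2.23×313 + 14.91×36 = 180.84 + 1004.64 + 436.72 + 697.99 + 536.76 = 2856.95
ΣP(t=0)Q(t=0) = 2.74×88 + 47.84×17 + 2.12×188 + 2.23×262 + 14.91×29 = 241.12 + 813.28 + 398.56 + 584.26 + 432.39 = 2469.61
L = 2856.95 / 2469.61 × 100 = 115.6843
Paasche component (current-period weights):
ΣP(t=1)Q(t=1) = 3.94×66 + 67.16×21 + 2.08×206 + 2.00×313 + 12.87×36 = 260.04 + 1410.36 + 428.48 + 626 + 463.32 = 3188.2
ΣP(t=1)Q(t=0) = 3.94×88 + 67.16×17 + 2.08×188 + 2.00×262 + 12.87×29 = 346.72 + 1141.72 + 391.04 + 524 + 373.23 = 2776.71
P = 3188.2 / 2776.71 × 100 = 114.8193
Fisher = √(L × P) = √(115.6843 × 114.8193) = 115.2510

115.25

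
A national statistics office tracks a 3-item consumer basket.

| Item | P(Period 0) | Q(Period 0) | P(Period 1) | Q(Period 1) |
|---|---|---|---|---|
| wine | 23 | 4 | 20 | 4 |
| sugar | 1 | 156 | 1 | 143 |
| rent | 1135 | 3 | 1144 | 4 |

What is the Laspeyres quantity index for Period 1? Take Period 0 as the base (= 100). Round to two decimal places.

Laspeyres quantity index uses base-period prices as weights.
ΣP(Period 0)·Q(Period 1) = 23×4 + 1×143 + 1135×4 = 92 + 143 + 4540 = 4775
ΣP(Period 0)·Q(Period 0) = 23×4 + 1×156 + 1135×3 = 92 + 156 + 3405 = 3653
Index = 4775 / 3653 × 100 = 130.7145

130.71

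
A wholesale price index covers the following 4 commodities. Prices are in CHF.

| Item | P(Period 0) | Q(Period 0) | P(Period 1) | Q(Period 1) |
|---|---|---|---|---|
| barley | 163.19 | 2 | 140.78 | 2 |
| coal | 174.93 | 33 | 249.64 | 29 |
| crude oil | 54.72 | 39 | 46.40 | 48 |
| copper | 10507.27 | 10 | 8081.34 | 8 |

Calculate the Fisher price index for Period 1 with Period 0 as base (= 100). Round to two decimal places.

Laspeyres component (base-period weights):
ΣP(Period 1)Q(Period 0) = 140.78×2 + 249.64×33 + 46.40×39 + 8081.34×10 = 281.56 + 8238.12 + 1809.6 + 80813.4 = 91142.68
ΣP(Period 0)Q(Period 0) = 163.19×2 + 174.93×33 + 54.72×39 + 10507.27×10 = 326.38 + 5772.69 + 2134.08 + 105072.7 = 113305.85
L = 91142.68 / 113305.85 × 100 = 80.4395
Paasche component (current-period weights):
ΣP(Period 1)Q(Period 1) = 140.78×2 + 249.64×29 + 46.40×48 + 8081.34×8 = 281.56 + 7239.56 + 2227.2 + 64650.72 = 74399.04
ΣP(Period 0)Q(Period 1) = 163.19×2 + 174.93×29 + 54.72×48 + 10507.27×8 = 326.38 + 5072.97 + 2626.56 + 84058.16 = 92084.07
P = 74399.04 / 92084.07 × 100 = 80.7947
Fisher = √(L × P) = √(80.4395 × 80.7947) = 80.6169

80.62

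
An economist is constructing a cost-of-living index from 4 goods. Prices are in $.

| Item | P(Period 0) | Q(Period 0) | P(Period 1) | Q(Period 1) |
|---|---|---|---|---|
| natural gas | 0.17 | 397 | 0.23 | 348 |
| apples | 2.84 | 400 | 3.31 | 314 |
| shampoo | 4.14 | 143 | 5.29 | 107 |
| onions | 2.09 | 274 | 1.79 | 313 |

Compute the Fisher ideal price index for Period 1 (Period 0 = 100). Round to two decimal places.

111.02

Laspeyres component (base-period weights):
ΣP(Period 1)Q(Period 0) = 0.23×397 + 3.31×400 + 5.29×143 + 1.79×274 = 91.31 + 1324 + 756.47 + 490.46 = 2662.24
ΣP(Period 0)Q(Period 0) = 0.17×397 + 2.84×400 + 4.14×143 + 2.09×274 = 67.49 + 1136 + 592.02 + 572.66 = 2368.17
L = 2662.24 / 2368.17 × 100 = 112.4176
Paasche component (current-period weights):
ΣP(Period 1)Q(Period 1) = 0.23×348 + 3.31×314 + 5.29×107 + 1.79×313 = 80.04 + 1039.34 + 566.03 + 560.27 = 2245.68
ΣP(Period 0)Q(Period 1) = 0.17×348 + 2.84×314 + 4.14×107 + 2.09×313 = 59.16 + 891.76 + 442.98 + 654.17 = 2048.07
P = 2245.68 / 2048.07 × 100 = 109.6486
Fisher = √(L × P) = √(112.4176 × 109.6486) = 111.0245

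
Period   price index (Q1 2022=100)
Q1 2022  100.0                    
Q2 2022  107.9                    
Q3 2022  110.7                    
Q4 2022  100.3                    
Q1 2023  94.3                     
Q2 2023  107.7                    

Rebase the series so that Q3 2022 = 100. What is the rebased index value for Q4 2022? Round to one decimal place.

90.6

Rebased(Q4 2022) = 100.3 / 110.7 × 100 = 90.6052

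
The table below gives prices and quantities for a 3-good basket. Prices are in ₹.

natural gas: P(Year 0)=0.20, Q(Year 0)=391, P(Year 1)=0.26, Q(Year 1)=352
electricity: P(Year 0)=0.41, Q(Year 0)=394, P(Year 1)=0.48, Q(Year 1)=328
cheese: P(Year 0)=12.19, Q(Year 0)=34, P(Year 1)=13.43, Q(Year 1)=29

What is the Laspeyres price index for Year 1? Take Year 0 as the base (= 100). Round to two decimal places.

114.25

Laspeyres price index uses base-period quantities as weights.
ΣP(Year 1)·Q(Year 0) = 0.26×391 + 0.48×394 + 13.43×34 = 101.66 + 189.12 + 456.62 = 747.4
ΣP(Year 0)·Q(Year 0) = 0.20×391 + 0.41×394 + 12.19×34 = 78.2 + 161.54 + 414.46 = 654.2
Index = 747.4 / 654.2 × 100 = 114.2464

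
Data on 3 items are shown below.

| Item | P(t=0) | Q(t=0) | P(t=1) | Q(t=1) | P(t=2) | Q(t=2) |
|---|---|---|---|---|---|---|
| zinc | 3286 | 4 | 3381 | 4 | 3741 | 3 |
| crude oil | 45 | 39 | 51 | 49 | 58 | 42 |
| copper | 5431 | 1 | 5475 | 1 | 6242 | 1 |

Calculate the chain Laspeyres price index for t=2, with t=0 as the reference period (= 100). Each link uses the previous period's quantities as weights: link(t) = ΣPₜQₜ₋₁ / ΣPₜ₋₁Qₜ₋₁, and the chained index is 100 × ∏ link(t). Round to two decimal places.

115.48

Link t=0→t=1:
ΣP(t=1)Q(t=0) = 3381×4 + 51×39 + 5475×1 = 13524 + 1989 + 5475 = 20988
ΣP(t=0)Q(t=0) = 3286×4 + 45×39 + 5431×1 = 13144 + 1755 + 5431 = 20330
link = 20988/20330 = 1.032366
Link t=1→t=2:
ΣP(t=2)Q(t=1) = 3741×4 + 58×49 + 6242×1 = 14964 + 2842 + 6242 = 24048
ΣP(t=1)Q(t=1) = 3381×4 + 51×49 + 5475×1 = 13524 + 2499 + 5475 = 21498
link = 24048/21498 = 1.118616
Chained index = 100 × 1.032366 × 1.118616 = 115.4821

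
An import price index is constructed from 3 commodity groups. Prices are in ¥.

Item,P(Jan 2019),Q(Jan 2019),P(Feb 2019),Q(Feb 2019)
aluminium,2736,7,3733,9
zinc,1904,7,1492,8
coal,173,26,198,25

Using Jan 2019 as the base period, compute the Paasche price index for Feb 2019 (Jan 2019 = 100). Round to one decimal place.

Paasche price index uses current-period quantities as weights.
ΣP(Feb 2019)·Q(Feb 2019) = 3733×9 + 1492×8 + 198×25 = 33597 + 11936 + 4950 = 50483
ΣP(Jan 2019)·Q(Feb 2019) = 2736×9 + 1904×8 + 173×25 = 24624 + 15232 + 4325 = 44181
Index = 50483 / 44181 × 100 = 114.2641

114.3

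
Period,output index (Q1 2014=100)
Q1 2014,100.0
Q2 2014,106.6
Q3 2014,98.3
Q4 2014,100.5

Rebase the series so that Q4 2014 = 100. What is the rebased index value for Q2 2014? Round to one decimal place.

106.1

Rebased(Q2 2014) = 106.6 / 100.5 × 100 = 106.0697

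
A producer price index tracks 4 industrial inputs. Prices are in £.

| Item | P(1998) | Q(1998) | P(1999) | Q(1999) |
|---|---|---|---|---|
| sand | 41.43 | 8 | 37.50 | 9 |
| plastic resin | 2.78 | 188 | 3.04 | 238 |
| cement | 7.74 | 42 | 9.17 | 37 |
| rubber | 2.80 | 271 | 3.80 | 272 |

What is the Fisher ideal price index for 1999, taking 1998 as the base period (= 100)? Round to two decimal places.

117.43

Laspeyres component (base-period weights):
ΣP(1999)Q(1998) = 37.50×8 + 3.04×188 + 9.17×42 + 3.80×271 = 300 + 571.52 + 385.14 + 1029.8 = 2286.46
ΣP(1998)Q(1998) = 41.43×8 + 2.78×188 + 7.74×42 + 2.80×271 = 331.44 + 522.64 + 325.08 + 758.8 = 1937.96
L = 2286.46 / 1937.96 × 100 = 117.9828
Paasche component (current-period weights):
ΣP(1999)Q(1999) = 37.50×9 + 3.04×238 + 9.17×37 + 3.80×272 = 337.5 + 723.52 + 339.29 + 1033.6 = 2433.91
ΣP(1998)Q(1999) = 41.43×9 + 2.78×238 + 7.74×37 + 2.80×272 = 372.87 + 661.64 + 286.38 + 761.6 = 2082.49
P = 2433.91 / 2082.49 × 100 = 116.8750
Fisher = √(L × P) = √(117.9828 × 116.8750) = 117.4276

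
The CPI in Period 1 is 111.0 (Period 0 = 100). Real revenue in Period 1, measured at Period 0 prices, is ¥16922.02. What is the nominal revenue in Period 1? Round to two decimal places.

Nominal = Real × (Index/100) = 16922.02 × (111.0/100)
        = 16922.02 × 1.110 = 18783.4422

18783.44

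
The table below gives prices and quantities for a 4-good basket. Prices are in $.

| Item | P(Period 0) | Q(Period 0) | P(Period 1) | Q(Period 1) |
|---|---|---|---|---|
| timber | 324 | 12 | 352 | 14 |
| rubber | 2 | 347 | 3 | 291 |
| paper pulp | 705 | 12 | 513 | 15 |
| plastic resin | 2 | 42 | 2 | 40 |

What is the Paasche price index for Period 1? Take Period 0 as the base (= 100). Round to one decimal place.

86.1

Paasche price index uses current-period quantities as weights.
ΣP(Period 1)·Q(Period 1) = 352×14 + 3×291 + 513×15 + 2×40 = 4928 + 873 + 7695 + 80 = 13576
ΣP(Period 0)·Q(Period 1) = 324×14 + 2×291 + 705×15 + 2×40 = 4536 + 582 + 10575 + 80 = 15773
Index = 13576 / 15773 × 100 = 86.0711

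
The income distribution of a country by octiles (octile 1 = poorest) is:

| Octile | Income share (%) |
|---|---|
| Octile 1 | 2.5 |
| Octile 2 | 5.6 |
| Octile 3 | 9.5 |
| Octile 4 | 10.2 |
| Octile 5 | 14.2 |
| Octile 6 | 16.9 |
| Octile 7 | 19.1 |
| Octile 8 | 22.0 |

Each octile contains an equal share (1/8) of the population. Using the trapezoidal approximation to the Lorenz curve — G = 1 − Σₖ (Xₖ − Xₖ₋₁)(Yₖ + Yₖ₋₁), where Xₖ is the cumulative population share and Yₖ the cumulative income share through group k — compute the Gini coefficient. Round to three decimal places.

Cumulative income shares Yₖ: 0.0250, 0.0810, 0.1760, 0.2780, 0.4200, 0.5890, 0.7800, 1.0000
Σ (Xₖ−Xₖ₋₁)(Yₖ+Yₖ₋₁) = (1/8)(0.0250+0.0000) + (1/8)(0.0810+0.0250) + (1/8)(0.1760+0.0810) + (1/8)(0.2780+0.1760) + (1/8)(0.4200+0.2780) + (1/8)(0.5890+0.4200) + (1/8)(0.7800+0.5890) + (1/8)(1.0000+0.7800)
  = 0.0031 + 0.0132 + 0.0321 + 0.0567 + 0.0872 + 0.1261 + 0.1711 + 0.2225 = 0.7122
G = 1 − 0.7122 = 0.2878

0.288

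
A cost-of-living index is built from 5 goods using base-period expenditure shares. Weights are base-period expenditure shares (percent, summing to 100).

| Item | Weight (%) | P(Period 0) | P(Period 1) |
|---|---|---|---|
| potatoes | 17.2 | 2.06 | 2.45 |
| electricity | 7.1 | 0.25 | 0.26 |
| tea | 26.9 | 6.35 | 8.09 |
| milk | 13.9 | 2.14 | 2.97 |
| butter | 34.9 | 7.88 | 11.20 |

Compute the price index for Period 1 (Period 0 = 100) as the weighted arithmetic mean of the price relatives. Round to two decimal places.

potatoes: 17.2 × (2.45/2.06) = 17.2 × 1.189320 = 20.4563
electricity: 7.1 × (0.26/0.25) = 7.1 × 1.040000 = 7.3840
tea: 26.9 × (8.09/6.35) = 26.9 × 1.274016 = 34.2710
milk: 13.9 × (2.97/2.14) = 13.9 × 1.387850 = 19.2911
butter: 34.9 × (11.20/7.88) = 34.9 × 1.421320 = 49.6041
Index = Σ wᵢ·(p₁ᵢ/p₀ᵢ) = 20.4563 + 7.3840 + 34.2710 + 19.2911 + 49.6041 = 131.0065

131.01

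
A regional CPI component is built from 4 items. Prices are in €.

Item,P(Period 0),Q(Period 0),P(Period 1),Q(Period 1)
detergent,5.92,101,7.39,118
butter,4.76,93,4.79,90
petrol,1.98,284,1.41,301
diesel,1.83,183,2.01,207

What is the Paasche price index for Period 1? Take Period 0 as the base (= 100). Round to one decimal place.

102.0

Paasche price index uses current-period quantities as weights.
ΣP(Period 1)·Q(Period 1) = 7.39×118 + 4.79×90 + 1.41×301 + 2.01×207 = 872.02 + 431.1 + 424.41 + 416.07 = 2143.6
ΣP(Period 0)·Q(Period 1) = 5.92×118 + 4.76×90 + 1.98×301 + 1.83×207 = 698.56 + 428.4 + 595.98 + 378.81 = 2101.75
Index = 2143.6 / 2101.75 × 100 = 101.9912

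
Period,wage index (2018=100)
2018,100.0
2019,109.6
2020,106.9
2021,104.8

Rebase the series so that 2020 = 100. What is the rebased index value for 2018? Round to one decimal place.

93.5

Rebased(2018) = 100.0 / 106.9 × 100 = 93.5454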